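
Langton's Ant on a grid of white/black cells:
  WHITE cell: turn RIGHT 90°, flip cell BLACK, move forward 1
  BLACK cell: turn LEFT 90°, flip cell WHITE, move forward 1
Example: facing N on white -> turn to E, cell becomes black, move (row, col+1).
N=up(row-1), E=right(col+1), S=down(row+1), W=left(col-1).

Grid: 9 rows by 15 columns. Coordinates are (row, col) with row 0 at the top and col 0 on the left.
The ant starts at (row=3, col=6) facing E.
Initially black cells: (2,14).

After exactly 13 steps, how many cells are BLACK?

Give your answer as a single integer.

Step 1: on WHITE (3,6): turn R to S, flip to black, move to (4,6). |black|=2
Step 2: on WHITE (4,6): turn R to W, flip to black, move to (4,5). |black|=3
Step 3: on WHITE (4,5): turn R to N, flip to black, move to (3,5). |black|=4
Step 4: on WHITE (3,5): turn R to E, flip to black, move to (3,6). |black|=5
Step 5: on BLACK (3,6): turn L to N, flip to white, move to (2,6). |black|=4
Step 6: on WHITE (2,6): turn R to E, flip to black, move to (2,7). |black|=5
Step 7: on WHITE (2,7): turn R to S, flip to black, move to (3,7). |black|=6
Step 8: on WHITE (3,7): turn R to W, flip to black, move to (3,6). |black|=7
Step 9: on WHITE (3,6): turn R to N, flip to black, move to (2,6). |black|=8
Step 10: on BLACK (2,6): turn L to W, flip to white, move to (2,5). |black|=7
Step 11: on WHITE (2,5): turn R to N, flip to black, move to (1,5). |black|=8
Step 12: on WHITE (1,5): turn R to E, flip to black, move to (1,6). |black|=9
Step 13: on WHITE (1,6): turn R to S, flip to black, move to (2,6). |black|=10

Answer: 10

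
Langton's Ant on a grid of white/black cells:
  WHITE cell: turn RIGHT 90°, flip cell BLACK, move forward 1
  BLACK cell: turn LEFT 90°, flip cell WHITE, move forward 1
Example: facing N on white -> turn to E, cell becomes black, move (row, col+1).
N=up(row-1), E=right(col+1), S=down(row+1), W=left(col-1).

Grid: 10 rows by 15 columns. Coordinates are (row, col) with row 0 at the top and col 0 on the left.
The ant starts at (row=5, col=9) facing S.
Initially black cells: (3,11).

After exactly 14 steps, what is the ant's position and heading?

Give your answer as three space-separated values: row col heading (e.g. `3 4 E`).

Step 1: on WHITE (5,9): turn R to W, flip to black, move to (5,8). |black|=2
Step 2: on WHITE (5,8): turn R to N, flip to black, move to (4,8). |black|=3
Step 3: on WHITE (4,8): turn R to E, flip to black, move to (4,9). |black|=4
Step 4: on WHITE (4,9): turn R to S, flip to black, move to (5,9). |black|=5
Step 5: on BLACK (5,9): turn L to E, flip to white, move to (5,10). |black|=4
Step 6: on WHITE (5,10): turn R to S, flip to black, move to (6,10). |black|=5
Step 7: on WHITE (6,10): turn R to W, flip to black, move to (6,9). |black|=6
Step 8: on WHITE (6,9): turn R to N, flip to black, move to (5,9). |black|=7
Step 9: on WHITE (5,9): turn R to E, flip to black, move to (5,10). |black|=8
Step 10: on BLACK (5,10): turn L to N, flip to white, move to (4,10). |black|=7
Step 11: on WHITE (4,10): turn R to E, flip to black, move to (4,11). |black|=8
Step 12: on WHITE (4,11): turn R to S, flip to black, move to (5,11). |black|=9
Step 13: on WHITE (5,11): turn R to W, flip to black, move to (5,10). |black|=10
Step 14: on WHITE (5,10): turn R to N, flip to black, move to (4,10). |black|=11

Answer: 4 10 N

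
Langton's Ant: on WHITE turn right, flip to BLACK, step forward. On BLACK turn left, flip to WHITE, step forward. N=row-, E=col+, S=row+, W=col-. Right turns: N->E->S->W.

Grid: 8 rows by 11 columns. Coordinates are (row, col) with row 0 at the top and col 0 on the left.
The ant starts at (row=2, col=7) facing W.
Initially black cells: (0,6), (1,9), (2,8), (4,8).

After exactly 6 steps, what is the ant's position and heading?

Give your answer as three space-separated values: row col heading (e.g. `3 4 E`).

Answer: 3 8 W

Derivation:
Step 1: on WHITE (2,7): turn R to N, flip to black, move to (1,7). |black|=5
Step 2: on WHITE (1,7): turn R to E, flip to black, move to (1,8). |black|=6
Step 3: on WHITE (1,8): turn R to S, flip to black, move to (2,8). |black|=7
Step 4: on BLACK (2,8): turn L to E, flip to white, move to (2,9). |black|=6
Step 5: on WHITE (2,9): turn R to S, flip to black, move to (3,9). |black|=7
Step 6: on WHITE (3,9): turn R to W, flip to black, move to (3,8). |black|=8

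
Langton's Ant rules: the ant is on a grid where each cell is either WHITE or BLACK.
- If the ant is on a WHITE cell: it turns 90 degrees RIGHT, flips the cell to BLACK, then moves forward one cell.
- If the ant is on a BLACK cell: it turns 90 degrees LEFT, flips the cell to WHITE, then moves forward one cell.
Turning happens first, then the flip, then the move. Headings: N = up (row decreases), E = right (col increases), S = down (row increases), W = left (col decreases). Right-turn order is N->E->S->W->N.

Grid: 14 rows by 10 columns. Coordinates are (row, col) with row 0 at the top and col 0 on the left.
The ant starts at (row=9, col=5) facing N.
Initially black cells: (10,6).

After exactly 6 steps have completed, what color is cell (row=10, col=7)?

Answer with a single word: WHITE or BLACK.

Answer: BLACK

Derivation:
Step 1: on WHITE (9,5): turn R to E, flip to black, move to (9,6). |black|=2
Step 2: on WHITE (9,6): turn R to S, flip to black, move to (10,6). |black|=3
Step 3: on BLACK (10,6): turn L to E, flip to white, move to (10,7). |black|=2
Step 4: on WHITE (10,7): turn R to S, flip to black, move to (11,7). |black|=3
Step 5: on WHITE (11,7): turn R to W, flip to black, move to (11,6). |black|=4
Step 6: on WHITE (11,6): turn R to N, flip to black, move to (10,6). |black|=5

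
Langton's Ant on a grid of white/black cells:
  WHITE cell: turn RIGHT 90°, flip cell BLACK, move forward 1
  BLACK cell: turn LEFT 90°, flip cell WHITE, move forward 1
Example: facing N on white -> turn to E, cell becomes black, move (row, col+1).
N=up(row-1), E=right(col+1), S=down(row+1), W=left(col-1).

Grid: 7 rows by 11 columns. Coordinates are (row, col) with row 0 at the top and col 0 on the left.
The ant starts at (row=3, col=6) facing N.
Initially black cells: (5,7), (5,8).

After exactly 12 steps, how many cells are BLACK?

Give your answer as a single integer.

Step 1: on WHITE (3,6): turn R to E, flip to black, move to (3,7). |black|=3
Step 2: on WHITE (3,7): turn R to S, flip to black, move to (4,7). |black|=4
Step 3: on WHITE (4,7): turn R to W, flip to black, move to (4,6). |black|=5
Step 4: on WHITE (4,6): turn R to N, flip to black, move to (3,6). |black|=6
Step 5: on BLACK (3,6): turn L to W, flip to white, move to (3,5). |black|=5
Step 6: on WHITE (3,5): turn R to N, flip to black, move to (2,5). |black|=6
Step 7: on WHITE (2,5): turn R to E, flip to black, move to (2,6). |black|=7
Step 8: on WHITE (2,6): turn R to S, flip to black, move to (3,6). |black|=8
Step 9: on WHITE (3,6): turn R to W, flip to black, move to (3,5). |black|=9
Step 10: on BLACK (3,5): turn L to S, flip to white, move to (4,5). |black|=8
Step 11: on WHITE (4,5): turn R to W, flip to black, move to (4,4). |black|=9
Step 12: on WHITE (4,4): turn R to N, flip to black, move to (3,4). |black|=10

Answer: 10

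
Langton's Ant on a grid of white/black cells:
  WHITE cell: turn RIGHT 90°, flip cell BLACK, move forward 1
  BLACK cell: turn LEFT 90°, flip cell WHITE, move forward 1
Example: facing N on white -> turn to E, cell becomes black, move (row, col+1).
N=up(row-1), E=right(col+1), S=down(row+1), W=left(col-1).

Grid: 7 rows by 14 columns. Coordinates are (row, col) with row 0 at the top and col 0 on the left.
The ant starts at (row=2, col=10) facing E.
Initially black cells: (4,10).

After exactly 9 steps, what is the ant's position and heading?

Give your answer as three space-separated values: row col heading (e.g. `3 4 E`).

Answer: 1 10 N

Derivation:
Step 1: on WHITE (2,10): turn R to S, flip to black, move to (3,10). |black|=2
Step 2: on WHITE (3,10): turn R to W, flip to black, move to (3,9). |black|=3
Step 3: on WHITE (3,9): turn R to N, flip to black, move to (2,9). |black|=4
Step 4: on WHITE (2,9): turn R to E, flip to black, move to (2,10). |black|=5
Step 5: on BLACK (2,10): turn L to N, flip to white, move to (1,10). |black|=4
Step 6: on WHITE (1,10): turn R to E, flip to black, move to (1,11). |black|=5
Step 7: on WHITE (1,11): turn R to S, flip to black, move to (2,11). |black|=6
Step 8: on WHITE (2,11): turn R to W, flip to black, move to (2,10). |black|=7
Step 9: on WHITE (2,10): turn R to N, flip to black, move to (1,10). |black|=8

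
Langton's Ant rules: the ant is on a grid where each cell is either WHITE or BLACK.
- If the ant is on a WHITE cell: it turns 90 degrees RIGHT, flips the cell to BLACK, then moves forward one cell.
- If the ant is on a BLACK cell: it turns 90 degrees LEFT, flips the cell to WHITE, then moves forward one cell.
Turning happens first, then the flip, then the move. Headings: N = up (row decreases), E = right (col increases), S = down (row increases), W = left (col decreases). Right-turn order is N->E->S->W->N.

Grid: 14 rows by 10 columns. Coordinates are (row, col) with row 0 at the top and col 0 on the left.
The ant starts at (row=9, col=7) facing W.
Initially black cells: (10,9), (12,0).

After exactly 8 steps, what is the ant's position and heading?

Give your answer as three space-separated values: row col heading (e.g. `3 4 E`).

Step 1: on WHITE (9,7): turn R to N, flip to black, move to (8,7). |black|=3
Step 2: on WHITE (8,7): turn R to E, flip to black, move to (8,8). |black|=4
Step 3: on WHITE (8,8): turn R to S, flip to black, move to (9,8). |black|=5
Step 4: on WHITE (9,8): turn R to W, flip to black, move to (9,7). |black|=6
Step 5: on BLACK (9,7): turn L to S, flip to white, move to (10,7). |black|=5
Step 6: on WHITE (10,7): turn R to W, flip to black, move to (10,6). |black|=6
Step 7: on WHITE (10,6): turn R to N, flip to black, move to (9,6). |black|=7
Step 8: on WHITE (9,6): turn R to E, flip to black, move to (9,7). |black|=8

Answer: 9 7 E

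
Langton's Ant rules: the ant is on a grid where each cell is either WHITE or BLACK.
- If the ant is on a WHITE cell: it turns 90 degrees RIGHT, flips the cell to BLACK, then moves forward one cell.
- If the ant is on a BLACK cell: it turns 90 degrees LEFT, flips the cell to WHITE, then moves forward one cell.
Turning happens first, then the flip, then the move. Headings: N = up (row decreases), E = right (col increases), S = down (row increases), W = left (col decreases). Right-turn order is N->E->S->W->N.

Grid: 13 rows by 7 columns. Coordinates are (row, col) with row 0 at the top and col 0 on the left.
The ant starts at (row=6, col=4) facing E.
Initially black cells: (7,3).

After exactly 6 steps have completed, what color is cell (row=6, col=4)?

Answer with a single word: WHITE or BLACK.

Answer: BLACK

Derivation:
Step 1: on WHITE (6,4): turn R to S, flip to black, move to (7,4). |black|=2
Step 2: on WHITE (7,4): turn R to W, flip to black, move to (7,3). |black|=3
Step 3: on BLACK (7,3): turn L to S, flip to white, move to (8,3). |black|=2
Step 4: on WHITE (8,3): turn R to W, flip to black, move to (8,2). |black|=3
Step 5: on WHITE (8,2): turn R to N, flip to black, move to (7,2). |black|=4
Step 6: on WHITE (7,2): turn R to E, flip to black, move to (7,3). |black|=5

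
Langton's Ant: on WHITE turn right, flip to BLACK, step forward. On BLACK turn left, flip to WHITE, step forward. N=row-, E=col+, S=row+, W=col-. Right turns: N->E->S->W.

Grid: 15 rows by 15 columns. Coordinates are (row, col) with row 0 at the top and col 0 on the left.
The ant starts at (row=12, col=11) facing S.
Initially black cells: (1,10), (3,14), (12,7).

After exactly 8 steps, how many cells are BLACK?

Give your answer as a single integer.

Answer: 9

Derivation:
Step 1: on WHITE (12,11): turn R to W, flip to black, move to (12,10). |black|=4
Step 2: on WHITE (12,10): turn R to N, flip to black, move to (11,10). |black|=5
Step 3: on WHITE (11,10): turn R to E, flip to black, move to (11,11). |black|=6
Step 4: on WHITE (11,11): turn R to S, flip to black, move to (12,11). |black|=7
Step 5: on BLACK (12,11): turn L to E, flip to white, move to (12,12). |black|=6
Step 6: on WHITE (12,12): turn R to S, flip to black, move to (13,12). |black|=7
Step 7: on WHITE (13,12): turn R to W, flip to black, move to (13,11). |black|=8
Step 8: on WHITE (13,11): turn R to N, flip to black, move to (12,11). |black|=9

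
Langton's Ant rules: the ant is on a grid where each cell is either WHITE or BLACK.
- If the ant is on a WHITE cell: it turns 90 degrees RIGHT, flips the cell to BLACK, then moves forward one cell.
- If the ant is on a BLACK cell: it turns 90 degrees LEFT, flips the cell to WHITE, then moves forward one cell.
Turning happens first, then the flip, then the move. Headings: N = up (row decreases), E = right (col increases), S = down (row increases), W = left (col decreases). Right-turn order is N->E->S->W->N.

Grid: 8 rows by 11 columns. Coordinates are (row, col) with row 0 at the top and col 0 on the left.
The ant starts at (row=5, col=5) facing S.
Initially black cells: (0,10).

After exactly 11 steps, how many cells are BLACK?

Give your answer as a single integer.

Answer: 8

Derivation:
Step 1: on WHITE (5,5): turn R to W, flip to black, move to (5,4). |black|=2
Step 2: on WHITE (5,4): turn R to N, flip to black, move to (4,4). |black|=3
Step 3: on WHITE (4,4): turn R to E, flip to black, move to (4,5). |black|=4
Step 4: on WHITE (4,5): turn R to S, flip to black, move to (5,5). |black|=5
Step 5: on BLACK (5,5): turn L to E, flip to white, move to (5,6). |black|=4
Step 6: on WHITE (5,6): turn R to S, flip to black, move to (6,6). |black|=5
Step 7: on WHITE (6,6): turn R to W, flip to black, move to (6,5). |black|=6
Step 8: on WHITE (6,5): turn R to N, flip to black, move to (5,5). |black|=7
Step 9: on WHITE (5,5): turn R to E, flip to black, move to (5,6). |black|=8
Step 10: on BLACK (5,6): turn L to N, flip to white, move to (4,6). |black|=7
Step 11: on WHITE (4,6): turn R to E, flip to black, move to (4,7). |black|=8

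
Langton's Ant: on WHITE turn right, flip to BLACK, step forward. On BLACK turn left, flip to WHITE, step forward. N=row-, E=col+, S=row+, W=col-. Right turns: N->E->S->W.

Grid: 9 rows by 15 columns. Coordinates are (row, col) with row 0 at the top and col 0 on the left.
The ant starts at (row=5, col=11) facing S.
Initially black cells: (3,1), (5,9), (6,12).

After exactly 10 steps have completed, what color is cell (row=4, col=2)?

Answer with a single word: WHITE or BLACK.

Answer: WHITE

Derivation:
Step 1: on WHITE (5,11): turn R to W, flip to black, move to (5,10). |black|=4
Step 2: on WHITE (5,10): turn R to N, flip to black, move to (4,10). |black|=5
Step 3: on WHITE (4,10): turn R to E, flip to black, move to (4,11). |black|=6
Step 4: on WHITE (4,11): turn R to S, flip to black, move to (5,11). |black|=7
Step 5: on BLACK (5,11): turn L to E, flip to white, move to (5,12). |black|=6
Step 6: on WHITE (5,12): turn R to S, flip to black, move to (6,12). |black|=7
Step 7: on BLACK (6,12): turn L to E, flip to white, move to (6,13). |black|=6
Step 8: on WHITE (6,13): turn R to S, flip to black, move to (7,13). |black|=7
Step 9: on WHITE (7,13): turn R to W, flip to black, move to (7,12). |black|=8
Step 10: on WHITE (7,12): turn R to N, flip to black, move to (6,12). |black|=9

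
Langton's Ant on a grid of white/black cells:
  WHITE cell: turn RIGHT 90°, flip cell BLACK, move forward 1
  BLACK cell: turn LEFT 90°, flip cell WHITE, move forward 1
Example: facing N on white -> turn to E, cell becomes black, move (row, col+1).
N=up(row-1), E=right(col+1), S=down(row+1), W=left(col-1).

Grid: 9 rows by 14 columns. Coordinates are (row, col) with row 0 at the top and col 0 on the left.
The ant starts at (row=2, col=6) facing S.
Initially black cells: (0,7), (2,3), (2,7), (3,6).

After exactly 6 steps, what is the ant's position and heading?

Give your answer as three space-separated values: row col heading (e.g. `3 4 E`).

Answer: 1 7 N

Derivation:
Step 1: on WHITE (2,6): turn R to W, flip to black, move to (2,5). |black|=5
Step 2: on WHITE (2,5): turn R to N, flip to black, move to (1,5). |black|=6
Step 3: on WHITE (1,5): turn R to E, flip to black, move to (1,6). |black|=7
Step 4: on WHITE (1,6): turn R to S, flip to black, move to (2,6). |black|=8
Step 5: on BLACK (2,6): turn L to E, flip to white, move to (2,7). |black|=7
Step 6: on BLACK (2,7): turn L to N, flip to white, move to (1,7). |black|=6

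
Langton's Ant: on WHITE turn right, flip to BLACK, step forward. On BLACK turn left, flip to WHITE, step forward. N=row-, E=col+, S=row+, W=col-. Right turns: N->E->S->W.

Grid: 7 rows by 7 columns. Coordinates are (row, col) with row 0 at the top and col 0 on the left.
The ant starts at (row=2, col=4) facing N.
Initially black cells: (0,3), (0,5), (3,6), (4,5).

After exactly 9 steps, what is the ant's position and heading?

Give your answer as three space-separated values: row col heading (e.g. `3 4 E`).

Answer: 2 3 W

Derivation:
Step 1: on WHITE (2,4): turn R to E, flip to black, move to (2,5). |black|=5
Step 2: on WHITE (2,5): turn R to S, flip to black, move to (3,5). |black|=6
Step 3: on WHITE (3,5): turn R to W, flip to black, move to (3,4). |black|=7
Step 4: on WHITE (3,4): turn R to N, flip to black, move to (2,4). |black|=8
Step 5: on BLACK (2,4): turn L to W, flip to white, move to (2,3). |black|=7
Step 6: on WHITE (2,3): turn R to N, flip to black, move to (1,3). |black|=8
Step 7: on WHITE (1,3): turn R to E, flip to black, move to (1,4). |black|=9
Step 8: on WHITE (1,4): turn R to S, flip to black, move to (2,4). |black|=10
Step 9: on WHITE (2,4): turn R to W, flip to black, move to (2,3). |black|=11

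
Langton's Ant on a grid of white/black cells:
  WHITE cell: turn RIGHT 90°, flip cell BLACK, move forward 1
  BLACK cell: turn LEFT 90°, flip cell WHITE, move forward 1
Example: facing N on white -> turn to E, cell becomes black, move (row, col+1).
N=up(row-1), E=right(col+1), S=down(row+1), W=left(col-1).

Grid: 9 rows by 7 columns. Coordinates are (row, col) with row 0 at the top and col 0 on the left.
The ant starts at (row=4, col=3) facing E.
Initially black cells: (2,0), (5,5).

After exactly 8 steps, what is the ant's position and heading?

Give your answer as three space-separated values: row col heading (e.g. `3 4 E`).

Step 1: on WHITE (4,3): turn R to S, flip to black, move to (5,3). |black|=3
Step 2: on WHITE (5,3): turn R to W, flip to black, move to (5,2). |black|=4
Step 3: on WHITE (5,2): turn R to N, flip to black, move to (4,2). |black|=5
Step 4: on WHITE (4,2): turn R to E, flip to black, move to (4,3). |black|=6
Step 5: on BLACK (4,3): turn L to N, flip to white, move to (3,3). |black|=5
Step 6: on WHITE (3,3): turn R to E, flip to black, move to (3,4). |black|=6
Step 7: on WHITE (3,4): turn R to S, flip to black, move to (4,4). |black|=7
Step 8: on WHITE (4,4): turn R to W, flip to black, move to (4,3). |black|=8

Answer: 4 3 W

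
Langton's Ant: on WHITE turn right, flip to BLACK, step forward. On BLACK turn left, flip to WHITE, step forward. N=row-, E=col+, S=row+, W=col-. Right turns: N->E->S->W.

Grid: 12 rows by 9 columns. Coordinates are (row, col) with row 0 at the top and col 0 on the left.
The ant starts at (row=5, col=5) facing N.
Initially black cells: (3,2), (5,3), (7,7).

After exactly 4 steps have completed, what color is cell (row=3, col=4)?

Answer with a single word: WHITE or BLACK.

Answer: WHITE

Derivation:
Step 1: on WHITE (5,5): turn R to E, flip to black, move to (5,6). |black|=4
Step 2: on WHITE (5,6): turn R to S, flip to black, move to (6,6). |black|=5
Step 3: on WHITE (6,6): turn R to W, flip to black, move to (6,5). |black|=6
Step 4: on WHITE (6,5): turn R to N, flip to black, move to (5,5). |black|=7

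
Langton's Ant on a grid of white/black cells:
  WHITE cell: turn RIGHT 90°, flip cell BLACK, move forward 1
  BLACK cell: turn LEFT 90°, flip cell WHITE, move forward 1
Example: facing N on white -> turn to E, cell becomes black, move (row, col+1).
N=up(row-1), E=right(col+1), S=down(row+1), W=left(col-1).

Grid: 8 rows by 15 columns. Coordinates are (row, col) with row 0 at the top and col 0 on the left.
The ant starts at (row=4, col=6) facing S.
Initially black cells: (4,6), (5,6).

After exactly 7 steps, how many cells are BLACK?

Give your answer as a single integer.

Answer: 5

Derivation:
Step 1: on BLACK (4,6): turn L to E, flip to white, move to (4,7). |black|=1
Step 2: on WHITE (4,7): turn R to S, flip to black, move to (5,7). |black|=2
Step 3: on WHITE (5,7): turn R to W, flip to black, move to (5,6). |black|=3
Step 4: on BLACK (5,6): turn L to S, flip to white, move to (6,6). |black|=2
Step 5: on WHITE (6,6): turn R to W, flip to black, move to (6,5). |black|=3
Step 6: on WHITE (6,5): turn R to N, flip to black, move to (5,5). |black|=4
Step 7: on WHITE (5,5): turn R to E, flip to black, move to (5,6). |black|=5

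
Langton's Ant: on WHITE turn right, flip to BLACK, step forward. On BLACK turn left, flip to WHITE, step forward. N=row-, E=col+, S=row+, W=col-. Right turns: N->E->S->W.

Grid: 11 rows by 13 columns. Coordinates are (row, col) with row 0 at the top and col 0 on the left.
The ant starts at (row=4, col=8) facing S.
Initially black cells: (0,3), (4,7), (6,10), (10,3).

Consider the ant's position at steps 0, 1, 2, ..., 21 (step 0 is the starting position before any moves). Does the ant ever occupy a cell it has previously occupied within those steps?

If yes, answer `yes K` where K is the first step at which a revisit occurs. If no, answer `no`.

Step 1: on WHITE (4,8): turn R to W, flip to black, move to (4,7). |black|=5 — new cell
Step 2: on BLACK (4,7): turn L to S, flip to white, move to (5,7). |black|=4 — new cell
Step 3: on WHITE (5,7): turn R to W, flip to black, move to (5,6). |black|=5 — new cell
Step 4: on WHITE (5,6): turn R to N, flip to black, move to (4,6). |black|=6 — new cell
Step 5: on WHITE (4,6): turn R to E, flip to black, move to (4,7). |black|=7 — REVISIT

Answer: yes 5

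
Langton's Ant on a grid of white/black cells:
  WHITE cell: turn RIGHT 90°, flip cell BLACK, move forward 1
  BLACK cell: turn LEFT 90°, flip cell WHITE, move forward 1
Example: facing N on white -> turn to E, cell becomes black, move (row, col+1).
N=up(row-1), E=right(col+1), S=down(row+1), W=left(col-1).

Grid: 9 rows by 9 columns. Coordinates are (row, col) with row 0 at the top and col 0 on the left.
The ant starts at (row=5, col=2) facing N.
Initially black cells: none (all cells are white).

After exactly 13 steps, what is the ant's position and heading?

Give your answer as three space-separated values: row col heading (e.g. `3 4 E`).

Step 1: on WHITE (5,2): turn R to E, flip to black, move to (5,3). |black|=1
Step 2: on WHITE (5,3): turn R to S, flip to black, move to (6,3). |black|=2
Step 3: on WHITE (6,3): turn R to W, flip to black, move to (6,2). |black|=3
Step 4: on WHITE (6,2): turn R to N, flip to black, move to (5,2). |black|=4
Step 5: on BLACK (5,2): turn L to W, flip to white, move to (5,1). |black|=3
Step 6: on WHITE (5,1): turn R to N, flip to black, move to (4,1). |black|=4
Step 7: on WHITE (4,1): turn R to E, flip to black, move to (4,2). |black|=5
Step 8: on WHITE (4,2): turn R to S, flip to black, move to (5,2). |black|=6
Step 9: on WHITE (5,2): turn R to W, flip to black, move to (5,1). |black|=7
Step 10: on BLACK (5,1): turn L to S, flip to white, move to (6,1). |black|=6
Step 11: on WHITE (6,1): turn R to W, flip to black, move to (6,0). |black|=7
Step 12: on WHITE (6,0): turn R to N, flip to black, move to (5,0). |black|=8
Step 13: on WHITE (5,0): turn R to E, flip to black, move to (5,1). |black|=9

Answer: 5 1 E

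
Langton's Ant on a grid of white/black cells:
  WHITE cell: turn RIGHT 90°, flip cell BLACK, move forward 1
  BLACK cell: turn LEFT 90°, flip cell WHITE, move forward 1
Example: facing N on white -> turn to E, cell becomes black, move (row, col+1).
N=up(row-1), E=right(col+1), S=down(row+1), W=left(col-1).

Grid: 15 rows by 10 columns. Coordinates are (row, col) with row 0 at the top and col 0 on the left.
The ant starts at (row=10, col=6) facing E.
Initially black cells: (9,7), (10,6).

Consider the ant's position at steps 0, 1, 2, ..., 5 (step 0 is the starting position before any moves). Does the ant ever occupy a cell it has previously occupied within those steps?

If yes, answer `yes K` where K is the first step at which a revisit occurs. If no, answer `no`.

Answer: no

Derivation:
Step 1: on BLACK (10,6): turn L to N, flip to white, move to (9,6). |black|=1 — new cell
Step 2: on WHITE (9,6): turn R to E, flip to black, move to (9,7). |black|=2 — new cell
Step 3: on BLACK (9,7): turn L to N, flip to white, move to (8,7). |black|=1 — new cell
Step 4: on WHITE (8,7): turn R to E, flip to black, move to (8,8). |black|=2 — new cell
Step 5: on WHITE (8,8): turn R to S, flip to black, move to (9,8). |black|=3 — new cell
No revisit within 5 steps.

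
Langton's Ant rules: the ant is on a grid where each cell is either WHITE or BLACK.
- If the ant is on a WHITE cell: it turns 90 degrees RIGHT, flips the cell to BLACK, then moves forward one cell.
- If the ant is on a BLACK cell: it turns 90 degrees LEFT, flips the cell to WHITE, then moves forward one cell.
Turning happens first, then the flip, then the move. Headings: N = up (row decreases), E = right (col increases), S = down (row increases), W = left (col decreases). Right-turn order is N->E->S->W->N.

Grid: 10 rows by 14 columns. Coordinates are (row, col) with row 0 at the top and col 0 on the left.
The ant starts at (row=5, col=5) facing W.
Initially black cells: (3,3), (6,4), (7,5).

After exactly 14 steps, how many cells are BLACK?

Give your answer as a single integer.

Answer: 7

Derivation:
Step 1: on WHITE (5,5): turn R to N, flip to black, move to (4,5). |black|=4
Step 2: on WHITE (4,5): turn R to E, flip to black, move to (4,6). |black|=5
Step 3: on WHITE (4,6): turn R to S, flip to black, move to (5,6). |black|=6
Step 4: on WHITE (5,6): turn R to W, flip to black, move to (5,5). |black|=7
Step 5: on BLACK (5,5): turn L to S, flip to white, move to (6,5). |black|=6
Step 6: on WHITE (6,5): turn R to W, flip to black, move to (6,4). |black|=7
Step 7: on BLACK (6,4): turn L to S, flip to white, move to (7,4). |black|=6
Step 8: on WHITE (7,4): turn R to W, flip to black, move to (7,3). |black|=7
Step 9: on WHITE (7,3): turn R to N, flip to black, move to (6,3). |black|=8
Step 10: on WHITE (6,3): turn R to E, flip to black, move to (6,4). |black|=9
Step 11: on WHITE (6,4): turn R to S, flip to black, move to (7,4). |black|=10
Step 12: on BLACK (7,4): turn L to E, flip to white, move to (7,5). |black|=9
Step 13: on BLACK (7,5): turn L to N, flip to white, move to (6,5). |black|=8
Step 14: on BLACK (6,5): turn L to W, flip to white, move to (6,4). |black|=7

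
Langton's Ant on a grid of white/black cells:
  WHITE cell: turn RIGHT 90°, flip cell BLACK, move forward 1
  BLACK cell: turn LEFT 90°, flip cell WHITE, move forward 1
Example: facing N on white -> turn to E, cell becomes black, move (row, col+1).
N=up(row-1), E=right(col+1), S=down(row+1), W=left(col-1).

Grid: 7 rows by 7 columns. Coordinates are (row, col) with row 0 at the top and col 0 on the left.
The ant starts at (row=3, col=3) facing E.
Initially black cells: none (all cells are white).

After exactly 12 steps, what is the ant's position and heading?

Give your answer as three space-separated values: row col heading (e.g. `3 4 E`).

Step 1: on WHITE (3,3): turn R to S, flip to black, move to (4,3). |black|=1
Step 2: on WHITE (4,3): turn R to W, flip to black, move to (4,2). |black|=2
Step 3: on WHITE (4,2): turn R to N, flip to black, move to (3,2). |black|=3
Step 4: on WHITE (3,2): turn R to E, flip to black, move to (3,3). |black|=4
Step 5: on BLACK (3,3): turn L to N, flip to white, move to (2,3). |black|=3
Step 6: on WHITE (2,3): turn R to E, flip to black, move to (2,4). |black|=4
Step 7: on WHITE (2,4): turn R to S, flip to black, move to (3,4). |black|=5
Step 8: on WHITE (3,4): turn R to W, flip to black, move to (3,3). |black|=6
Step 9: on WHITE (3,3): turn R to N, flip to black, move to (2,3). |black|=7
Step 10: on BLACK (2,3): turn L to W, flip to white, move to (2,2). |black|=6
Step 11: on WHITE (2,2): turn R to N, flip to black, move to (1,2). |black|=7
Step 12: on WHITE (1,2): turn R to E, flip to black, move to (1,3). |black|=8

Answer: 1 3 E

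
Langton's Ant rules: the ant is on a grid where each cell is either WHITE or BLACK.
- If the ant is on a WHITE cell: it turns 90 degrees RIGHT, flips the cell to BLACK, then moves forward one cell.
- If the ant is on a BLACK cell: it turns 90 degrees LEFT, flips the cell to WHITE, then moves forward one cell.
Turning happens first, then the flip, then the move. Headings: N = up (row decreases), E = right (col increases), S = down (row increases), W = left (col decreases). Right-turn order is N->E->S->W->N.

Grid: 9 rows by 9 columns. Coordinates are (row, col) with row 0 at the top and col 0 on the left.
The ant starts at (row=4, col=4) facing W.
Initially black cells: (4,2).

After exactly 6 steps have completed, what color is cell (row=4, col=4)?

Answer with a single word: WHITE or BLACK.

Step 1: on WHITE (4,4): turn R to N, flip to black, move to (3,4). |black|=2
Step 2: on WHITE (3,4): turn R to E, flip to black, move to (3,5). |black|=3
Step 3: on WHITE (3,5): turn R to S, flip to black, move to (4,5). |black|=4
Step 4: on WHITE (4,5): turn R to W, flip to black, move to (4,4). |black|=5
Step 5: on BLACK (4,4): turn L to S, flip to white, move to (5,4). |black|=4
Step 6: on WHITE (5,4): turn R to W, flip to black, move to (5,3). |black|=5

Answer: WHITE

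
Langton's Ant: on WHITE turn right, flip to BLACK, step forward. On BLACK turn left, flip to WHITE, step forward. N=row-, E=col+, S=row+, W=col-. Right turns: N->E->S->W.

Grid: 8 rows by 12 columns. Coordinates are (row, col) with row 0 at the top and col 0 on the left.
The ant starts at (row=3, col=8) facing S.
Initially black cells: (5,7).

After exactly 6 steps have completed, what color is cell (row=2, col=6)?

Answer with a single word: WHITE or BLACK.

Answer: WHITE

Derivation:
Step 1: on WHITE (3,8): turn R to W, flip to black, move to (3,7). |black|=2
Step 2: on WHITE (3,7): turn R to N, flip to black, move to (2,7). |black|=3
Step 3: on WHITE (2,7): turn R to E, flip to black, move to (2,8). |black|=4
Step 4: on WHITE (2,8): turn R to S, flip to black, move to (3,8). |black|=5
Step 5: on BLACK (3,8): turn L to E, flip to white, move to (3,9). |black|=4
Step 6: on WHITE (3,9): turn R to S, flip to black, move to (4,9). |black|=5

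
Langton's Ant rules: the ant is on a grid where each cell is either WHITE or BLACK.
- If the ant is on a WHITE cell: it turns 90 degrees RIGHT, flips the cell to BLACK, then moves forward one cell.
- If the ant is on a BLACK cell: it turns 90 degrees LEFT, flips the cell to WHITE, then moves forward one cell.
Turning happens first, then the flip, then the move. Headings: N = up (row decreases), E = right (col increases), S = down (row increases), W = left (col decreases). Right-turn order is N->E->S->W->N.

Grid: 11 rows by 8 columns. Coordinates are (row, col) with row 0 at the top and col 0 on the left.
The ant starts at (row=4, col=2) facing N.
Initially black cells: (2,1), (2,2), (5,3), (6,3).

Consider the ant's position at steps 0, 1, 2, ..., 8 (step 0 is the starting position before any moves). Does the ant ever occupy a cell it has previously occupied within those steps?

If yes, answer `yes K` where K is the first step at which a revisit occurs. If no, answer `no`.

Step 1: on WHITE (4,2): turn R to E, flip to black, move to (4,3). |black|=5 — new cell
Step 2: on WHITE (4,3): turn R to S, flip to black, move to (5,3). |black|=6 — new cell
Step 3: on BLACK (5,3): turn L to E, flip to white, move to (5,4). |black|=5 — new cell
Step 4: on WHITE (5,4): turn R to S, flip to black, move to (6,4). |black|=6 — new cell
Step 5: on WHITE (6,4): turn R to W, flip to black, move to (6,3). |black|=7 — new cell
Step 6: on BLACK (6,3): turn L to S, flip to white, move to (7,3). |black|=6 — new cell
Step 7: on WHITE (7,3): turn R to W, flip to black, move to (7,2). |black|=7 — new cell
Step 8: on WHITE (7,2): turn R to N, flip to black, move to (6,2). |black|=8 — new cell
No revisit within 8 steps.

Answer: no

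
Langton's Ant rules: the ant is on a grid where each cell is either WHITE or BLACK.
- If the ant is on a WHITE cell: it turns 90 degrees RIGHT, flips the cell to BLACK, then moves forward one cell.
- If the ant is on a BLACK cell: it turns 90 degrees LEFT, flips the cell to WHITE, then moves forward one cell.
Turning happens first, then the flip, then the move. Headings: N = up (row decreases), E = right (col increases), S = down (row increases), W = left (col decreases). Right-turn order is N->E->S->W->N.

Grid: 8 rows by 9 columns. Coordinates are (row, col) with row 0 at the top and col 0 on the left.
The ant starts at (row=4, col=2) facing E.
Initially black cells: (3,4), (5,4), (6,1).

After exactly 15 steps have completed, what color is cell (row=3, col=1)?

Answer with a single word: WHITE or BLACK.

Answer: WHITE

Derivation:
Step 1: on WHITE (4,2): turn R to S, flip to black, move to (5,2). |black|=4
Step 2: on WHITE (5,2): turn R to W, flip to black, move to (5,1). |black|=5
Step 3: on WHITE (5,1): turn R to N, flip to black, move to (4,1). |black|=6
Step 4: on WHITE (4,1): turn R to E, flip to black, move to (4,2). |black|=7
Step 5: on BLACK (4,2): turn L to N, flip to white, move to (3,2). |black|=6
Step 6: on WHITE (3,2): turn R to E, flip to black, move to (3,3). |black|=7
Step 7: on WHITE (3,3): turn R to S, flip to black, move to (4,3). |black|=8
Step 8: on WHITE (4,3): turn R to W, flip to black, move to (4,2). |black|=9
Step 9: on WHITE (4,2): turn R to N, flip to black, move to (3,2). |black|=10
Step 10: on BLACK (3,2): turn L to W, flip to white, move to (3,1). |black|=9
Step 11: on WHITE (3,1): turn R to N, flip to black, move to (2,1). |black|=10
Step 12: on WHITE (2,1): turn R to E, flip to black, move to (2,2). |black|=11
Step 13: on WHITE (2,2): turn R to S, flip to black, move to (3,2). |black|=12
Step 14: on WHITE (3,2): turn R to W, flip to black, move to (3,1). |black|=13
Step 15: on BLACK (3,1): turn L to S, flip to white, move to (4,1). |black|=12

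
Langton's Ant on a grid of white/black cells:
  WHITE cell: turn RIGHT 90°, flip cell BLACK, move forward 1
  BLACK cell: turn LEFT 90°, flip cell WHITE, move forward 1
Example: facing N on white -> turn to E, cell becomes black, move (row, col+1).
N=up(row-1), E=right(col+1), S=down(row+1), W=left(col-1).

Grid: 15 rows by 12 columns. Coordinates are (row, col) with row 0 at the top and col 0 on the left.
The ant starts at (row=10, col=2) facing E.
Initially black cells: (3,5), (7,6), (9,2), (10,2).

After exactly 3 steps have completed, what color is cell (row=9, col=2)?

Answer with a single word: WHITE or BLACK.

Step 1: on BLACK (10,2): turn L to N, flip to white, move to (9,2). |black|=3
Step 2: on BLACK (9,2): turn L to W, flip to white, move to (9,1). |black|=2
Step 3: on WHITE (9,1): turn R to N, flip to black, move to (8,1). |black|=3

Answer: WHITE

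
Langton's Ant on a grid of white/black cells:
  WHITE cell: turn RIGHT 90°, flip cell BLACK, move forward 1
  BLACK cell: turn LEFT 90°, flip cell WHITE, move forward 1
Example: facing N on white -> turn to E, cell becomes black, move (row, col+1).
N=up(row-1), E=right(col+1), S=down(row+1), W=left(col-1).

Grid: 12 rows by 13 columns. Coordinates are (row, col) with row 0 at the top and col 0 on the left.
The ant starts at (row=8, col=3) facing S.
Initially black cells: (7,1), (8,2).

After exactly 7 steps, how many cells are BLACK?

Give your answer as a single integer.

Answer: 5

Derivation:
Step 1: on WHITE (8,3): turn R to W, flip to black, move to (8,2). |black|=3
Step 2: on BLACK (8,2): turn L to S, flip to white, move to (9,2). |black|=2
Step 3: on WHITE (9,2): turn R to W, flip to black, move to (9,1). |black|=3
Step 4: on WHITE (9,1): turn R to N, flip to black, move to (8,1). |black|=4
Step 5: on WHITE (8,1): turn R to E, flip to black, move to (8,2). |black|=5
Step 6: on WHITE (8,2): turn R to S, flip to black, move to (9,2). |black|=6
Step 7: on BLACK (9,2): turn L to E, flip to white, move to (9,3). |black|=5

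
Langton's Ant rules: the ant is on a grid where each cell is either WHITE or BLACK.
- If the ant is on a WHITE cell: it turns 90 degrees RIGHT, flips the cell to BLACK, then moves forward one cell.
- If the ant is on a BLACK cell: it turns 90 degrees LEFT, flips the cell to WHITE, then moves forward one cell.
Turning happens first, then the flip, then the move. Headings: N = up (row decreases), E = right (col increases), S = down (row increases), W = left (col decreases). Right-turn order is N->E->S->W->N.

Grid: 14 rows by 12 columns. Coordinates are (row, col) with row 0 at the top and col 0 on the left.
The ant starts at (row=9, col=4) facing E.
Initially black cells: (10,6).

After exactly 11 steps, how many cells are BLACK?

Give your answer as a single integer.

Step 1: on WHITE (9,4): turn R to S, flip to black, move to (10,4). |black|=2
Step 2: on WHITE (10,4): turn R to W, flip to black, move to (10,3). |black|=3
Step 3: on WHITE (10,3): turn R to N, flip to black, move to (9,3). |black|=4
Step 4: on WHITE (9,3): turn R to E, flip to black, move to (9,4). |black|=5
Step 5: on BLACK (9,4): turn L to N, flip to white, move to (8,4). |black|=4
Step 6: on WHITE (8,4): turn R to E, flip to black, move to (8,5). |black|=5
Step 7: on WHITE (8,5): turn R to S, flip to black, move to (9,5). |black|=6
Step 8: on WHITE (9,5): turn R to W, flip to black, move to (9,4). |black|=7
Step 9: on WHITE (9,4): turn R to N, flip to black, move to (8,4). |black|=8
Step 10: on BLACK (8,4): turn L to W, flip to white, move to (8,3). |black|=7
Step 11: on WHITE (8,3): turn R to N, flip to black, move to (7,3). |black|=8

Answer: 8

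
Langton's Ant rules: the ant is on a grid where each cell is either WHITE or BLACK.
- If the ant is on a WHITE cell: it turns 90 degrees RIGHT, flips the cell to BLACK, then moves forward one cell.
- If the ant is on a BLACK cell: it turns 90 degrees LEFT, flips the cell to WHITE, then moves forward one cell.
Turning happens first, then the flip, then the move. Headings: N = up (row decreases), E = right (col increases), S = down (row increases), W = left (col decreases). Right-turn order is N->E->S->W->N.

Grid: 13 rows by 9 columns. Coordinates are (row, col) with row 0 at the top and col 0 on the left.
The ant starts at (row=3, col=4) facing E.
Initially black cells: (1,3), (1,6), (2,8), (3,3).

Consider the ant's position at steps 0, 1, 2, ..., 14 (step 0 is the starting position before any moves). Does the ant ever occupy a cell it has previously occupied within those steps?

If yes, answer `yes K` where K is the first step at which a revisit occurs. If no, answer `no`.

Answer: yes 7

Derivation:
Step 1: on WHITE (3,4): turn R to S, flip to black, move to (4,4). |black|=5 — new cell
Step 2: on WHITE (4,4): turn R to W, flip to black, move to (4,3). |black|=6 — new cell
Step 3: on WHITE (4,3): turn R to N, flip to black, move to (3,3). |black|=7 — new cell
Step 4: on BLACK (3,3): turn L to W, flip to white, move to (3,2). |black|=6 — new cell
Step 5: on WHITE (3,2): turn R to N, flip to black, move to (2,2). |black|=7 — new cell
Step 6: on WHITE (2,2): turn R to E, flip to black, move to (2,3). |black|=8 — new cell
Step 7: on WHITE (2,3): turn R to S, flip to black, move to (3,3). |black|=9 — REVISIT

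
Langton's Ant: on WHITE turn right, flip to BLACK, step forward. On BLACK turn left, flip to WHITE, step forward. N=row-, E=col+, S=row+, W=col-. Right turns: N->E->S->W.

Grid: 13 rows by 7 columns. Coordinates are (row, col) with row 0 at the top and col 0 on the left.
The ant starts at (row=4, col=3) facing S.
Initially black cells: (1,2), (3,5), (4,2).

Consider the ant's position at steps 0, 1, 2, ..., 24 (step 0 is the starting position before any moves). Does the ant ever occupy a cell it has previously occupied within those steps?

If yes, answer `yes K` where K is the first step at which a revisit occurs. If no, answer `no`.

Step 1: on WHITE (4,3): turn R to W, flip to black, move to (4,2). |black|=4 — new cell
Step 2: on BLACK (4,2): turn L to S, flip to white, move to (5,2). |black|=3 — new cell
Step 3: on WHITE (5,2): turn R to W, flip to black, move to (5,1). |black|=4 — new cell
Step 4: on WHITE (5,1): turn R to N, flip to black, move to (4,1). |black|=5 — new cell
Step 5: on WHITE (4,1): turn R to E, flip to black, move to (4,2). |black|=6 — REVISIT

Answer: yes 5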